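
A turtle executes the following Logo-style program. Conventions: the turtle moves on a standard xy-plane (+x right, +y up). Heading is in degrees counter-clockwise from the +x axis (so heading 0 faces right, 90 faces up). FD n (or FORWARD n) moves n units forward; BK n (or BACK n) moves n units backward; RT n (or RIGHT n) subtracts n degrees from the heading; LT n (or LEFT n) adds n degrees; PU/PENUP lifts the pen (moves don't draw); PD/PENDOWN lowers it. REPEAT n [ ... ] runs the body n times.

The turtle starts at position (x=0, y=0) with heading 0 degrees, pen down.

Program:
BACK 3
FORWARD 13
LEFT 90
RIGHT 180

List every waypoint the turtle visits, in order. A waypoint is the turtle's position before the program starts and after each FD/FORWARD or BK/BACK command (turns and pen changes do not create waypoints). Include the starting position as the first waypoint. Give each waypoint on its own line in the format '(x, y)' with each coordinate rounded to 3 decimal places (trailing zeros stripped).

Answer: (0, 0)
(-3, 0)
(10, 0)

Derivation:
Executing turtle program step by step:
Start: pos=(0,0), heading=0, pen down
BK 3: (0,0) -> (-3,0) [heading=0, draw]
FD 13: (-3,0) -> (10,0) [heading=0, draw]
LT 90: heading 0 -> 90
RT 180: heading 90 -> 270
Final: pos=(10,0), heading=270, 2 segment(s) drawn
Waypoints (3 total):
(0, 0)
(-3, 0)
(10, 0)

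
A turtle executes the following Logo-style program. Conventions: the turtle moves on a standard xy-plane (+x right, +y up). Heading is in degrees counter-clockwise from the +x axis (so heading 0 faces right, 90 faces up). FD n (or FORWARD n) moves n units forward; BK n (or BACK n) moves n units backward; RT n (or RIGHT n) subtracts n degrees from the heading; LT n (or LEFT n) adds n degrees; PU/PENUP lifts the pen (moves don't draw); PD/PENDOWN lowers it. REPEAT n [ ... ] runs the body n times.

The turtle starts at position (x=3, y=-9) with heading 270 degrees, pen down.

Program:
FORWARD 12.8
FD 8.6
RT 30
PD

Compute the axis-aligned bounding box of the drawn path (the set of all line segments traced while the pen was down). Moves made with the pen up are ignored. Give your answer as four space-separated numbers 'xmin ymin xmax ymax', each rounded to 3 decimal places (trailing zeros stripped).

Executing turtle program step by step:
Start: pos=(3,-9), heading=270, pen down
FD 12.8: (3,-9) -> (3,-21.8) [heading=270, draw]
FD 8.6: (3,-21.8) -> (3,-30.4) [heading=270, draw]
RT 30: heading 270 -> 240
PD: pen down
Final: pos=(3,-30.4), heading=240, 2 segment(s) drawn

Segment endpoints: x in {3, 3, 3}, y in {-30.4, -21.8, -9}
xmin=3, ymin=-30.4, xmax=3, ymax=-9

Answer: 3 -30.4 3 -9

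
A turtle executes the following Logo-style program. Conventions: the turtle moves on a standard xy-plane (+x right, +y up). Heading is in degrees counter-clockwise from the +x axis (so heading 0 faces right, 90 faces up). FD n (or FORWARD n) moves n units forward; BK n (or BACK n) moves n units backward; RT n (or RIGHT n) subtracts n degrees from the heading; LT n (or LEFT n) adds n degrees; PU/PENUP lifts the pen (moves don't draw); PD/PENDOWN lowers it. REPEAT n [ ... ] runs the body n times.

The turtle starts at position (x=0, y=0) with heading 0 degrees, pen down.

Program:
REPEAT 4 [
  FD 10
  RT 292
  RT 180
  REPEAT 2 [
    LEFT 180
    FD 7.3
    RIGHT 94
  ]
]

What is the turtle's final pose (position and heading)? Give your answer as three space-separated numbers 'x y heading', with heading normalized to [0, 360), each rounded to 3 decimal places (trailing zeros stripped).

Executing turtle program step by step:
Start: pos=(0,0), heading=0, pen down
REPEAT 4 [
  -- iteration 1/4 --
  FD 10: (0,0) -> (10,0) [heading=0, draw]
  RT 292: heading 0 -> 68
  RT 180: heading 68 -> 248
  REPEAT 2 [
    -- iteration 1/2 --
    LT 180: heading 248 -> 68
    FD 7.3: (10,0) -> (12.735,6.768) [heading=68, draw]
    RT 94: heading 68 -> 334
    -- iteration 2/2 --
    LT 180: heading 334 -> 154
    FD 7.3: (12.735,6.768) -> (6.173,9.969) [heading=154, draw]
    RT 94: heading 154 -> 60
  ]
  -- iteration 2/4 --
  FD 10: (6.173,9.969) -> (11.173,18.629) [heading=60, draw]
  RT 292: heading 60 -> 128
  RT 180: heading 128 -> 308
  REPEAT 2 [
    -- iteration 1/2 --
    LT 180: heading 308 -> 128
    FD 7.3: (11.173,18.629) -> (6.679,24.381) [heading=128, draw]
    RT 94: heading 128 -> 34
    -- iteration 2/2 --
    LT 180: heading 34 -> 214
    FD 7.3: (6.679,24.381) -> (0.627,20.299) [heading=214, draw]
    RT 94: heading 214 -> 120
  ]
  -- iteration 3/4 --
  FD 10: (0.627,20.299) -> (-4.373,28.959) [heading=120, draw]
  RT 292: heading 120 -> 188
  RT 180: heading 188 -> 8
  REPEAT 2 [
    -- iteration 1/2 --
    LT 180: heading 8 -> 188
    FD 7.3: (-4.373,28.959) -> (-11.602,27.943) [heading=188, draw]
    RT 94: heading 188 -> 94
    -- iteration 2/2 --
    LT 180: heading 94 -> 274
    FD 7.3: (-11.602,27.943) -> (-11.093,20.661) [heading=274, draw]
    RT 94: heading 274 -> 180
  ]
  -- iteration 4/4 --
  FD 10: (-11.093,20.661) -> (-21.093,20.661) [heading=180, draw]
  RT 292: heading 180 -> 248
  RT 180: heading 248 -> 68
  REPEAT 2 [
    -- iteration 1/2 --
    LT 180: heading 68 -> 248
    FD 7.3: (-21.093,20.661) -> (-23.827,13.893) [heading=248, draw]
    RT 94: heading 248 -> 154
    -- iteration 2/2 --
    LT 180: heading 154 -> 334
    FD 7.3: (-23.827,13.893) -> (-17.266,10.693) [heading=334, draw]
    RT 94: heading 334 -> 240
  ]
]
Final: pos=(-17.266,10.693), heading=240, 12 segment(s) drawn

Answer: -17.266 10.693 240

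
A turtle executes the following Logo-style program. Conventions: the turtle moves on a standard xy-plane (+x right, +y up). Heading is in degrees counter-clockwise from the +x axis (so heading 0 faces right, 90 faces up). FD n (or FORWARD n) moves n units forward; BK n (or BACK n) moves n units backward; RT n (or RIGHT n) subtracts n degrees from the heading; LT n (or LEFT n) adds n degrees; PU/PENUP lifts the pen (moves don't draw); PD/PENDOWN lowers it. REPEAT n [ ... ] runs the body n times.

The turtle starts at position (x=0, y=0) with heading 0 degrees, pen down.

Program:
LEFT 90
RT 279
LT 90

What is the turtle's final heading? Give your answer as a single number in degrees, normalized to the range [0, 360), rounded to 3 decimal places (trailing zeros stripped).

Answer: 261

Derivation:
Executing turtle program step by step:
Start: pos=(0,0), heading=0, pen down
LT 90: heading 0 -> 90
RT 279: heading 90 -> 171
LT 90: heading 171 -> 261
Final: pos=(0,0), heading=261, 0 segment(s) drawn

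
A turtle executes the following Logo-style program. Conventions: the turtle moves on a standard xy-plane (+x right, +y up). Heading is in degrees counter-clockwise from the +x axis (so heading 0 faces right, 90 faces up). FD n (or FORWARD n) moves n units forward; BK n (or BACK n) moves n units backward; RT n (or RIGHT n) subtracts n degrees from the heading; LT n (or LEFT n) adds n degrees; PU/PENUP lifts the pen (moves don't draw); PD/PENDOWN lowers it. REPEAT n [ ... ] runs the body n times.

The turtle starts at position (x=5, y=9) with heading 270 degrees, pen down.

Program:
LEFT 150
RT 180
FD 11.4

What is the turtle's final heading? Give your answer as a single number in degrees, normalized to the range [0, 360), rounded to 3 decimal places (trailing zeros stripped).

Answer: 240

Derivation:
Executing turtle program step by step:
Start: pos=(5,9), heading=270, pen down
LT 150: heading 270 -> 60
RT 180: heading 60 -> 240
FD 11.4: (5,9) -> (-0.7,-0.873) [heading=240, draw]
Final: pos=(-0.7,-0.873), heading=240, 1 segment(s) drawn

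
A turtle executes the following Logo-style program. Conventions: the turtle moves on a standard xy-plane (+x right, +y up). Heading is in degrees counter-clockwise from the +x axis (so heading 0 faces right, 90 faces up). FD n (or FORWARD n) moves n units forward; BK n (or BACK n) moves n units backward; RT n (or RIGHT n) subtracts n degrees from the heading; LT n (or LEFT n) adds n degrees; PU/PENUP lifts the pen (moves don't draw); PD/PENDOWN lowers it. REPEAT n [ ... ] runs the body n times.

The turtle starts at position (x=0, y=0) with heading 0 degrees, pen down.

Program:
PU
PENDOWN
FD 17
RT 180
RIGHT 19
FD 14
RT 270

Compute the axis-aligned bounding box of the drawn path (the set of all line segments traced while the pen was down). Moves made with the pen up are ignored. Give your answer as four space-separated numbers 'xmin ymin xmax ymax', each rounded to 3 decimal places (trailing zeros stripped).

Executing turtle program step by step:
Start: pos=(0,0), heading=0, pen down
PU: pen up
PD: pen down
FD 17: (0,0) -> (17,0) [heading=0, draw]
RT 180: heading 0 -> 180
RT 19: heading 180 -> 161
FD 14: (17,0) -> (3.763,4.558) [heading=161, draw]
RT 270: heading 161 -> 251
Final: pos=(3.763,4.558), heading=251, 2 segment(s) drawn

Segment endpoints: x in {0, 3.763, 17}, y in {0, 4.558}
xmin=0, ymin=0, xmax=17, ymax=4.558

Answer: 0 0 17 4.558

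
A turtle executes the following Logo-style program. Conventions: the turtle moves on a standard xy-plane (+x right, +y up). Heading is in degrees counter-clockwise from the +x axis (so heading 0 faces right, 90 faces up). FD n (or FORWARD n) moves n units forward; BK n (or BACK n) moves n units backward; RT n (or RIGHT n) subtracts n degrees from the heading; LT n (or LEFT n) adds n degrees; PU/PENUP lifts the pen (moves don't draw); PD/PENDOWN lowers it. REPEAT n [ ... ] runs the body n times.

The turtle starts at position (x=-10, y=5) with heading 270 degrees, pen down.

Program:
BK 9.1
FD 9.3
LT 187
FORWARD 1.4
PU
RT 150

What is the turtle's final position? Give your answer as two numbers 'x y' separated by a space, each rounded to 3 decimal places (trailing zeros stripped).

Answer: -10.171 6.19

Derivation:
Executing turtle program step by step:
Start: pos=(-10,5), heading=270, pen down
BK 9.1: (-10,5) -> (-10,14.1) [heading=270, draw]
FD 9.3: (-10,14.1) -> (-10,4.8) [heading=270, draw]
LT 187: heading 270 -> 97
FD 1.4: (-10,4.8) -> (-10.171,6.19) [heading=97, draw]
PU: pen up
RT 150: heading 97 -> 307
Final: pos=(-10.171,6.19), heading=307, 3 segment(s) drawn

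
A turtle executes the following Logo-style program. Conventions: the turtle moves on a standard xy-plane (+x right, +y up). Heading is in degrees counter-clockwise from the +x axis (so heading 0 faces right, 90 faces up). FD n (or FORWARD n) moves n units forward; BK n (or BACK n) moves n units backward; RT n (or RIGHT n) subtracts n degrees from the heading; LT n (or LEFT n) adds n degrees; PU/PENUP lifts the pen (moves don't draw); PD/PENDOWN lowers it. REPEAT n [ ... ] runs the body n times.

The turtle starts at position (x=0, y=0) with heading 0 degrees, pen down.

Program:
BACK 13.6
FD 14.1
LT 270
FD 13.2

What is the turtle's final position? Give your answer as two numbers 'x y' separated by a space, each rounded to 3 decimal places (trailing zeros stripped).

Answer: 0.5 -13.2

Derivation:
Executing turtle program step by step:
Start: pos=(0,0), heading=0, pen down
BK 13.6: (0,0) -> (-13.6,0) [heading=0, draw]
FD 14.1: (-13.6,0) -> (0.5,0) [heading=0, draw]
LT 270: heading 0 -> 270
FD 13.2: (0.5,0) -> (0.5,-13.2) [heading=270, draw]
Final: pos=(0.5,-13.2), heading=270, 3 segment(s) drawn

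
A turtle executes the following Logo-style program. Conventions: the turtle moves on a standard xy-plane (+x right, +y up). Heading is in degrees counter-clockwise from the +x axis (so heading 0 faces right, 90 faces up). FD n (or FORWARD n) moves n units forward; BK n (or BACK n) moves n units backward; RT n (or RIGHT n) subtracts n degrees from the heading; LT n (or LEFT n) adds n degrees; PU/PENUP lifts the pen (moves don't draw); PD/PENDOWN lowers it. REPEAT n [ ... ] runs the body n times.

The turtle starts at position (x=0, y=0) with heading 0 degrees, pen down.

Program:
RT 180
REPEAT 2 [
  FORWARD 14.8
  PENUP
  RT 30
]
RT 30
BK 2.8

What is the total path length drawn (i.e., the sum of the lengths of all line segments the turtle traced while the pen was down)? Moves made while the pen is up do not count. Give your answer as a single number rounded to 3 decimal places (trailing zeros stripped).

Executing turtle program step by step:
Start: pos=(0,0), heading=0, pen down
RT 180: heading 0 -> 180
REPEAT 2 [
  -- iteration 1/2 --
  FD 14.8: (0,0) -> (-14.8,0) [heading=180, draw]
  PU: pen up
  RT 30: heading 180 -> 150
  -- iteration 2/2 --
  FD 14.8: (-14.8,0) -> (-27.617,7.4) [heading=150, move]
  PU: pen up
  RT 30: heading 150 -> 120
]
RT 30: heading 120 -> 90
BK 2.8: (-27.617,7.4) -> (-27.617,4.6) [heading=90, move]
Final: pos=(-27.617,4.6), heading=90, 1 segment(s) drawn

Segment lengths:
  seg 1: (0,0) -> (-14.8,0), length = 14.8
Total = 14.8

Answer: 14.8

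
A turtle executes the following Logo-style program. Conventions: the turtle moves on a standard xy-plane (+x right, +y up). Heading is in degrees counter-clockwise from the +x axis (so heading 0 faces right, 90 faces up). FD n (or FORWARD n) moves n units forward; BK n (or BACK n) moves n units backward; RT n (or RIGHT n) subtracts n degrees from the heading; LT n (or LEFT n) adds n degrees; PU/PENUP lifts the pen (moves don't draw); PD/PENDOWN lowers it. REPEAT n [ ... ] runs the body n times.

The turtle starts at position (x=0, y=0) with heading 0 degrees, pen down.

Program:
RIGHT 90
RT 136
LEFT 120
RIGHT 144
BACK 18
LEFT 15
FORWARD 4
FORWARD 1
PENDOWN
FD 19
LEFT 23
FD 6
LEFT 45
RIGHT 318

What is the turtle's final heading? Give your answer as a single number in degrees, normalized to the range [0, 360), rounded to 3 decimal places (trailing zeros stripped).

Answer: 235

Derivation:
Executing turtle program step by step:
Start: pos=(0,0), heading=0, pen down
RT 90: heading 0 -> 270
RT 136: heading 270 -> 134
LT 120: heading 134 -> 254
RT 144: heading 254 -> 110
BK 18: (0,0) -> (6.156,-16.914) [heading=110, draw]
LT 15: heading 110 -> 125
FD 4: (6.156,-16.914) -> (3.862,-13.638) [heading=125, draw]
FD 1: (3.862,-13.638) -> (3.288,-12.819) [heading=125, draw]
PD: pen down
FD 19: (3.288,-12.819) -> (-7.609,2.745) [heading=125, draw]
LT 23: heading 125 -> 148
FD 6: (-7.609,2.745) -> (-12.698,5.925) [heading=148, draw]
LT 45: heading 148 -> 193
RT 318: heading 193 -> 235
Final: pos=(-12.698,5.925), heading=235, 5 segment(s) drawn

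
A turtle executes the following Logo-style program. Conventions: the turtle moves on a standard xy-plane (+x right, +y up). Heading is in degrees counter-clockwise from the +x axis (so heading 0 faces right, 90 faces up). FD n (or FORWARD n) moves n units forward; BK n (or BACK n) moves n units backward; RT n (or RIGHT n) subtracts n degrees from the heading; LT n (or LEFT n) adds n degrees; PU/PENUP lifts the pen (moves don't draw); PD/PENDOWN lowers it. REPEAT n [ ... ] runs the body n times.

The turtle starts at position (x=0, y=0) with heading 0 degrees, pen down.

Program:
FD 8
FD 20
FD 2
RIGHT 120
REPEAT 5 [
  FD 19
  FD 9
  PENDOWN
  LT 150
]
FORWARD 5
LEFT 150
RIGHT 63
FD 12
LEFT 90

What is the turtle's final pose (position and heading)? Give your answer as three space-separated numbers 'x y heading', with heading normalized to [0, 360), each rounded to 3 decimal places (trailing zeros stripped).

Answer: 34.481 -5.628 87

Derivation:
Executing turtle program step by step:
Start: pos=(0,0), heading=0, pen down
FD 8: (0,0) -> (8,0) [heading=0, draw]
FD 20: (8,0) -> (28,0) [heading=0, draw]
FD 2: (28,0) -> (30,0) [heading=0, draw]
RT 120: heading 0 -> 240
REPEAT 5 [
  -- iteration 1/5 --
  FD 19: (30,0) -> (20.5,-16.454) [heading=240, draw]
  FD 9: (20.5,-16.454) -> (16,-24.249) [heading=240, draw]
  PD: pen down
  LT 150: heading 240 -> 30
  -- iteration 2/5 --
  FD 19: (16,-24.249) -> (32.454,-14.749) [heading=30, draw]
  FD 9: (32.454,-14.749) -> (40.249,-10.249) [heading=30, draw]
  PD: pen down
  LT 150: heading 30 -> 180
  -- iteration 3/5 --
  FD 19: (40.249,-10.249) -> (21.249,-10.249) [heading=180, draw]
  FD 9: (21.249,-10.249) -> (12.249,-10.249) [heading=180, draw]
  PD: pen down
  LT 150: heading 180 -> 330
  -- iteration 4/5 --
  FD 19: (12.249,-10.249) -> (28.703,-19.749) [heading=330, draw]
  FD 9: (28.703,-19.749) -> (36.497,-24.249) [heading=330, draw]
  PD: pen down
  LT 150: heading 330 -> 120
  -- iteration 5/5 --
  FD 19: (36.497,-24.249) -> (26.997,-7.794) [heading=120, draw]
  FD 9: (26.997,-7.794) -> (22.497,0) [heading=120, draw]
  PD: pen down
  LT 150: heading 120 -> 270
]
FD 5: (22.497,0) -> (22.497,-5) [heading=270, draw]
LT 150: heading 270 -> 60
RT 63: heading 60 -> 357
FD 12: (22.497,-5) -> (34.481,-5.628) [heading=357, draw]
LT 90: heading 357 -> 87
Final: pos=(34.481,-5.628), heading=87, 15 segment(s) drawn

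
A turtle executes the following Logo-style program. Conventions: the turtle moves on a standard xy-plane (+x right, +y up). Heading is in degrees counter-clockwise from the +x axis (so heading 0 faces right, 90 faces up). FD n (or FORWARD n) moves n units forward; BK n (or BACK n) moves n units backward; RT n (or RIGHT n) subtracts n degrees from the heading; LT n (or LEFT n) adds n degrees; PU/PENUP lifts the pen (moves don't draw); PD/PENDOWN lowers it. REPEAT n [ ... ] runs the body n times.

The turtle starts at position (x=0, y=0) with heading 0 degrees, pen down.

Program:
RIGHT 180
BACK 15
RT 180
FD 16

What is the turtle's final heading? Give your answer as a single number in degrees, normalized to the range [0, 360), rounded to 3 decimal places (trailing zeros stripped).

Answer: 0

Derivation:
Executing turtle program step by step:
Start: pos=(0,0), heading=0, pen down
RT 180: heading 0 -> 180
BK 15: (0,0) -> (15,0) [heading=180, draw]
RT 180: heading 180 -> 0
FD 16: (15,0) -> (31,0) [heading=0, draw]
Final: pos=(31,0), heading=0, 2 segment(s) drawn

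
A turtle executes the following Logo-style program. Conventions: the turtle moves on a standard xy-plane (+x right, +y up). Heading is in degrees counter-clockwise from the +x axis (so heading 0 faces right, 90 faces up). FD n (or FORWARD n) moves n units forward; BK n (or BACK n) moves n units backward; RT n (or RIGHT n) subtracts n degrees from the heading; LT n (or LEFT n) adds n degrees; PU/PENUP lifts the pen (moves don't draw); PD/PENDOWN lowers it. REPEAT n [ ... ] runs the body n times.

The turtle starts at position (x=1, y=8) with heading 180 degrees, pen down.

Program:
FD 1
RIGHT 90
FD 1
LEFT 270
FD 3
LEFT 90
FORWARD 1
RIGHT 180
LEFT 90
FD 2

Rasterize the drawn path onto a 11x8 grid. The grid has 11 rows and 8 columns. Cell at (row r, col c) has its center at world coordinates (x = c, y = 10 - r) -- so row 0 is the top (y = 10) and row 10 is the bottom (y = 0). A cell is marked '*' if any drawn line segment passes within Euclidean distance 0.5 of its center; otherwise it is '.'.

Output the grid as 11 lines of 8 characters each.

Answer: ...***..
****....
**......
........
........
........
........
........
........
........
........

Derivation:
Segment 0: (1,8) -> (0,8)
Segment 1: (0,8) -> (0,9)
Segment 2: (0,9) -> (3,9)
Segment 3: (3,9) -> (3,10)
Segment 4: (3,10) -> (5,10)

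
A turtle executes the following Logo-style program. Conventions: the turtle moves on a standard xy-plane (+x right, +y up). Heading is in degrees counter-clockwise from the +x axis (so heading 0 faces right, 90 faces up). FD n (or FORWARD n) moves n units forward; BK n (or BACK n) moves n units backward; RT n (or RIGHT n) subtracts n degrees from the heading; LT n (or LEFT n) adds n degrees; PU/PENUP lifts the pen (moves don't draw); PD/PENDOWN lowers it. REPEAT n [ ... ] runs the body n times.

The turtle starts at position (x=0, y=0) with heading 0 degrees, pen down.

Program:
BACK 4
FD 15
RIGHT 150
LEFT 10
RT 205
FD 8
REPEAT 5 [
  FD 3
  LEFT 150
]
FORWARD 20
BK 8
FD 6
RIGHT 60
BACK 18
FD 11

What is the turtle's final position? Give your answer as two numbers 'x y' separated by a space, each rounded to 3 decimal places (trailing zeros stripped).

Executing turtle program step by step:
Start: pos=(0,0), heading=0, pen down
BK 4: (0,0) -> (-4,0) [heading=0, draw]
FD 15: (-4,0) -> (11,0) [heading=0, draw]
RT 150: heading 0 -> 210
LT 10: heading 210 -> 220
RT 205: heading 220 -> 15
FD 8: (11,0) -> (18.727,2.071) [heading=15, draw]
REPEAT 5 [
  -- iteration 1/5 --
  FD 3: (18.727,2.071) -> (21.625,2.847) [heading=15, draw]
  LT 150: heading 15 -> 165
  -- iteration 2/5 --
  FD 3: (21.625,2.847) -> (18.727,3.623) [heading=165, draw]
  LT 150: heading 165 -> 315
  -- iteration 3/5 --
  FD 3: (18.727,3.623) -> (20.849,1.502) [heading=315, draw]
  LT 150: heading 315 -> 105
  -- iteration 4/5 --
  FD 3: (20.849,1.502) -> (20.072,4.4) [heading=105, draw]
  LT 150: heading 105 -> 255
  -- iteration 5/5 --
  FD 3: (20.072,4.4) -> (19.296,1.502) [heading=255, draw]
  LT 150: heading 255 -> 45
]
FD 20: (19.296,1.502) -> (33.438,15.644) [heading=45, draw]
BK 8: (33.438,15.644) -> (27.781,9.987) [heading=45, draw]
FD 6: (27.781,9.987) -> (32.024,14.23) [heading=45, draw]
RT 60: heading 45 -> 345
BK 18: (32.024,14.23) -> (14.637,18.889) [heading=345, draw]
FD 11: (14.637,18.889) -> (25.262,16.042) [heading=345, draw]
Final: pos=(25.262,16.042), heading=345, 13 segment(s) drawn

Answer: 25.262 16.042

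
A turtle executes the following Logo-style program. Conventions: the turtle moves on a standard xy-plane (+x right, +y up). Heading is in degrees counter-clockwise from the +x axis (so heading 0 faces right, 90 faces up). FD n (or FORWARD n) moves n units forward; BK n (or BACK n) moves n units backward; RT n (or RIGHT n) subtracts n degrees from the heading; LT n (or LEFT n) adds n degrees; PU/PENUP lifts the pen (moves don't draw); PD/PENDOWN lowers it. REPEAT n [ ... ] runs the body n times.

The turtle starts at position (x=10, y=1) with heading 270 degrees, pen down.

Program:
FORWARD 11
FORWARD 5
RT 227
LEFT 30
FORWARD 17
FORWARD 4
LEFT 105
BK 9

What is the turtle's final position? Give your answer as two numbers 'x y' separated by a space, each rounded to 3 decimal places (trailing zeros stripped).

Executing turtle program step by step:
Start: pos=(10,1), heading=270, pen down
FD 11: (10,1) -> (10,-10) [heading=270, draw]
FD 5: (10,-10) -> (10,-15) [heading=270, draw]
RT 227: heading 270 -> 43
LT 30: heading 43 -> 73
FD 17: (10,-15) -> (14.97,1.257) [heading=73, draw]
FD 4: (14.97,1.257) -> (16.14,5.082) [heading=73, draw]
LT 105: heading 73 -> 178
BK 9: (16.14,5.082) -> (25.134,4.768) [heading=178, draw]
Final: pos=(25.134,4.768), heading=178, 5 segment(s) drawn

Answer: 25.134 4.768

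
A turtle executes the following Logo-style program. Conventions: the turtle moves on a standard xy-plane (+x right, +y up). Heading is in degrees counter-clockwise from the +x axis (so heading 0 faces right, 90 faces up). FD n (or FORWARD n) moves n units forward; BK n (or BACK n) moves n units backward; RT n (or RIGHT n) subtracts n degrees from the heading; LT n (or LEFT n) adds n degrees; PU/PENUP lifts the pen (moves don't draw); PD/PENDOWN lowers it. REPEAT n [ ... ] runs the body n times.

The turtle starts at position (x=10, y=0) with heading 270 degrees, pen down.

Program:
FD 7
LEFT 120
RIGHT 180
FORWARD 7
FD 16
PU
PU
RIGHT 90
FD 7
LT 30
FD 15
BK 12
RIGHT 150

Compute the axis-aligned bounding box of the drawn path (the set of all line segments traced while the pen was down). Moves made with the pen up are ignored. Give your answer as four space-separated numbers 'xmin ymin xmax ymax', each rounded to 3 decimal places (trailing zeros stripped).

Executing turtle program step by step:
Start: pos=(10,0), heading=270, pen down
FD 7: (10,0) -> (10,-7) [heading=270, draw]
LT 120: heading 270 -> 30
RT 180: heading 30 -> 210
FD 7: (10,-7) -> (3.938,-10.5) [heading=210, draw]
FD 16: (3.938,-10.5) -> (-9.919,-18.5) [heading=210, draw]
PU: pen up
PU: pen up
RT 90: heading 210 -> 120
FD 7: (-9.919,-18.5) -> (-13.419,-12.438) [heading=120, move]
LT 30: heading 120 -> 150
FD 15: (-13.419,-12.438) -> (-26.409,-4.938) [heading=150, move]
BK 12: (-26.409,-4.938) -> (-16.017,-10.938) [heading=150, move]
RT 150: heading 150 -> 0
Final: pos=(-16.017,-10.938), heading=0, 3 segment(s) drawn

Segment endpoints: x in {-9.919, 3.938, 10, 10}, y in {-18.5, -10.5, -7, 0}
xmin=-9.919, ymin=-18.5, xmax=10, ymax=0

Answer: -9.919 -18.5 10 0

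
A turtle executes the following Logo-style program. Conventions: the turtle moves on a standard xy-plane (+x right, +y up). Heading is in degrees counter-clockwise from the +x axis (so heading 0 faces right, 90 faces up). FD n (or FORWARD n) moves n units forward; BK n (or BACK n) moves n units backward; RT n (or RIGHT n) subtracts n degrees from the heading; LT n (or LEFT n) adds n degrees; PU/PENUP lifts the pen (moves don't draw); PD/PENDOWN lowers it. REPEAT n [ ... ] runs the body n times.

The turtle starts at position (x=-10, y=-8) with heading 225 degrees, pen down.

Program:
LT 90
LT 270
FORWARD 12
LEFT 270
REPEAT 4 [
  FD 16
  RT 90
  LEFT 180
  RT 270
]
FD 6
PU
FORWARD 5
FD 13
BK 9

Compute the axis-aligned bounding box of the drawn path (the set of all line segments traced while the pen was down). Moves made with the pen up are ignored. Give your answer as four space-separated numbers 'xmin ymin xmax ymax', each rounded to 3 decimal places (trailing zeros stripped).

Executing turtle program step by step:
Start: pos=(-10,-8), heading=225, pen down
LT 90: heading 225 -> 315
LT 270: heading 315 -> 225
FD 12: (-10,-8) -> (-18.485,-16.485) [heading=225, draw]
LT 270: heading 225 -> 135
REPEAT 4 [
  -- iteration 1/4 --
  FD 16: (-18.485,-16.485) -> (-29.799,-5.172) [heading=135, draw]
  RT 90: heading 135 -> 45
  LT 180: heading 45 -> 225
  RT 270: heading 225 -> 315
  -- iteration 2/4 --
  FD 16: (-29.799,-5.172) -> (-18.485,-16.485) [heading=315, draw]
  RT 90: heading 315 -> 225
  LT 180: heading 225 -> 45
  RT 270: heading 45 -> 135
  -- iteration 3/4 --
  FD 16: (-18.485,-16.485) -> (-29.799,-5.172) [heading=135, draw]
  RT 90: heading 135 -> 45
  LT 180: heading 45 -> 225
  RT 270: heading 225 -> 315
  -- iteration 4/4 --
  FD 16: (-29.799,-5.172) -> (-18.485,-16.485) [heading=315, draw]
  RT 90: heading 315 -> 225
  LT 180: heading 225 -> 45
  RT 270: heading 45 -> 135
]
FD 6: (-18.485,-16.485) -> (-22.728,-12.243) [heading=135, draw]
PU: pen up
FD 5: (-22.728,-12.243) -> (-26.263,-8.707) [heading=135, move]
FD 13: (-26.263,-8.707) -> (-35.456,0.485) [heading=135, move]
BK 9: (-35.456,0.485) -> (-29.092,-5.879) [heading=135, move]
Final: pos=(-29.092,-5.879), heading=135, 6 segment(s) drawn

Segment endpoints: x in {-29.799, -22.728, -18.485, -18.485, -10}, y in {-16.485, -16.485, -12.243, -8, -5.172, -5.172}
xmin=-29.799, ymin=-16.485, xmax=-10, ymax=-5.172

Answer: -29.799 -16.485 -10 -5.172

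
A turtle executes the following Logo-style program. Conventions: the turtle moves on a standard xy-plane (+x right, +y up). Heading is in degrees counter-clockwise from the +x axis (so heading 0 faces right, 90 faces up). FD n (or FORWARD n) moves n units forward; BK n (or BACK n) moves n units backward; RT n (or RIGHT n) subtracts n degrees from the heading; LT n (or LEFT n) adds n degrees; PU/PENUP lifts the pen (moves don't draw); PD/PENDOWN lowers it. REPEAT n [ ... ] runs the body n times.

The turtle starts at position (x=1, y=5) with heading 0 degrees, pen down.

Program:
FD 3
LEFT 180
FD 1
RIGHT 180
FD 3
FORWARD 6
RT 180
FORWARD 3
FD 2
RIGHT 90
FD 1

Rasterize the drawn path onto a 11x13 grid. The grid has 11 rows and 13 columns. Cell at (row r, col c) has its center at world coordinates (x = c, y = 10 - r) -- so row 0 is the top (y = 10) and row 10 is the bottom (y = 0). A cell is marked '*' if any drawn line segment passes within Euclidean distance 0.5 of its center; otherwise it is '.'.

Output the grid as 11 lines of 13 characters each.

Answer: .............
.............
.............
.............
.......*.....
.************
.............
.............
.............
.............
.............

Derivation:
Segment 0: (1,5) -> (4,5)
Segment 1: (4,5) -> (3,5)
Segment 2: (3,5) -> (6,5)
Segment 3: (6,5) -> (12,5)
Segment 4: (12,5) -> (9,5)
Segment 5: (9,5) -> (7,5)
Segment 6: (7,5) -> (7,6)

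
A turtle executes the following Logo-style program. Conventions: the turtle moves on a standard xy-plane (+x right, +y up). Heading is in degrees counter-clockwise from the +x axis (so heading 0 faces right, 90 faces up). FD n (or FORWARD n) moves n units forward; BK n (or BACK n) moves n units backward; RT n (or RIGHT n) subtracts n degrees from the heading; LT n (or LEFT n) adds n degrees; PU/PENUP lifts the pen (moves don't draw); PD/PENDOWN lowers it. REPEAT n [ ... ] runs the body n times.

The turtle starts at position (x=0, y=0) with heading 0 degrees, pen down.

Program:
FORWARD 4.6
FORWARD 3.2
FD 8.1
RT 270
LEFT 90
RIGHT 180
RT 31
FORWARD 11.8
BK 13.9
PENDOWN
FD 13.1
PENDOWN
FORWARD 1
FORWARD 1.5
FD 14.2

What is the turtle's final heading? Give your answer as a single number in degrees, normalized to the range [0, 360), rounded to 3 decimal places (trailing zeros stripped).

Executing turtle program step by step:
Start: pos=(0,0), heading=0, pen down
FD 4.6: (0,0) -> (4.6,0) [heading=0, draw]
FD 3.2: (4.6,0) -> (7.8,0) [heading=0, draw]
FD 8.1: (7.8,0) -> (15.9,0) [heading=0, draw]
RT 270: heading 0 -> 90
LT 90: heading 90 -> 180
RT 180: heading 180 -> 0
RT 31: heading 0 -> 329
FD 11.8: (15.9,0) -> (26.015,-6.077) [heading=329, draw]
BK 13.9: (26.015,-6.077) -> (14.1,1.082) [heading=329, draw]
PD: pen down
FD 13.1: (14.1,1.082) -> (25.329,-5.665) [heading=329, draw]
PD: pen down
FD 1: (25.329,-5.665) -> (26.186,-6.18) [heading=329, draw]
FD 1.5: (26.186,-6.18) -> (27.472,-6.953) [heading=329, draw]
FD 14.2: (27.472,-6.953) -> (39.644,-14.267) [heading=329, draw]
Final: pos=(39.644,-14.267), heading=329, 9 segment(s) drawn

Answer: 329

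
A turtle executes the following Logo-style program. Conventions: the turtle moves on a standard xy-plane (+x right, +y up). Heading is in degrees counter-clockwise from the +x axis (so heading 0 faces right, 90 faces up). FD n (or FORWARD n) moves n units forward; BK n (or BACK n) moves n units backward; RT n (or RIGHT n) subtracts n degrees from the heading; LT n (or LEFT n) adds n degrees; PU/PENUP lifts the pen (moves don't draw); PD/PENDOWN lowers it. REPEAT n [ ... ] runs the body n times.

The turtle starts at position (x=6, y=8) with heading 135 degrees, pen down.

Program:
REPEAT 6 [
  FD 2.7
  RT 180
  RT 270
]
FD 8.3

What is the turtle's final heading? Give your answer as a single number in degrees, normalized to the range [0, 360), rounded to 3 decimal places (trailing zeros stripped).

Executing turtle program step by step:
Start: pos=(6,8), heading=135, pen down
REPEAT 6 [
  -- iteration 1/6 --
  FD 2.7: (6,8) -> (4.091,9.909) [heading=135, draw]
  RT 180: heading 135 -> 315
  RT 270: heading 315 -> 45
  -- iteration 2/6 --
  FD 2.7: (4.091,9.909) -> (6,11.818) [heading=45, draw]
  RT 180: heading 45 -> 225
  RT 270: heading 225 -> 315
  -- iteration 3/6 --
  FD 2.7: (6,11.818) -> (7.909,9.909) [heading=315, draw]
  RT 180: heading 315 -> 135
  RT 270: heading 135 -> 225
  -- iteration 4/6 --
  FD 2.7: (7.909,9.909) -> (6,8) [heading=225, draw]
  RT 180: heading 225 -> 45
  RT 270: heading 45 -> 135
  -- iteration 5/6 --
  FD 2.7: (6,8) -> (4.091,9.909) [heading=135, draw]
  RT 180: heading 135 -> 315
  RT 270: heading 315 -> 45
  -- iteration 6/6 --
  FD 2.7: (4.091,9.909) -> (6,11.818) [heading=45, draw]
  RT 180: heading 45 -> 225
  RT 270: heading 225 -> 315
]
FD 8.3: (6,11.818) -> (11.869,5.949) [heading=315, draw]
Final: pos=(11.869,5.949), heading=315, 7 segment(s) drawn

Answer: 315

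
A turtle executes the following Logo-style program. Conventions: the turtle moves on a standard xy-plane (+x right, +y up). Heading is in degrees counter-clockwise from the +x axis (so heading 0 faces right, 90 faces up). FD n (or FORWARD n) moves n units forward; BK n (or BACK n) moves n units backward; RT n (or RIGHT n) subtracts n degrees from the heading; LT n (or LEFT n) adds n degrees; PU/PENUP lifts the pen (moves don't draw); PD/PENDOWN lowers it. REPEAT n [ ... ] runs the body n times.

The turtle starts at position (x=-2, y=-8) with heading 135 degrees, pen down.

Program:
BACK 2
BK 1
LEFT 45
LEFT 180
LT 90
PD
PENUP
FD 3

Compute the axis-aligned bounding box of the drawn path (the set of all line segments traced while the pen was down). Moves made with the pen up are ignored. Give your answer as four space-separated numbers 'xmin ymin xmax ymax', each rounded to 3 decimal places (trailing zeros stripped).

Executing turtle program step by step:
Start: pos=(-2,-8), heading=135, pen down
BK 2: (-2,-8) -> (-0.586,-9.414) [heading=135, draw]
BK 1: (-0.586,-9.414) -> (0.121,-10.121) [heading=135, draw]
LT 45: heading 135 -> 180
LT 180: heading 180 -> 0
LT 90: heading 0 -> 90
PD: pen down
PU: pen up
FD 3: (0.121,-10.121) -> (0.121,-7.121) [heading=90, move]
Final: pos=(0.121,-7.121), heading=90, 2 segment(s) drawn

Segment endpoints: x in {-2, -0.586, 0.121}, y in {-10.121, -9.414, -8}
xmin=-2, ymin=-10.121, xmax=0.121, ymax=-8

Answer: -2 -10.121 0.121 -8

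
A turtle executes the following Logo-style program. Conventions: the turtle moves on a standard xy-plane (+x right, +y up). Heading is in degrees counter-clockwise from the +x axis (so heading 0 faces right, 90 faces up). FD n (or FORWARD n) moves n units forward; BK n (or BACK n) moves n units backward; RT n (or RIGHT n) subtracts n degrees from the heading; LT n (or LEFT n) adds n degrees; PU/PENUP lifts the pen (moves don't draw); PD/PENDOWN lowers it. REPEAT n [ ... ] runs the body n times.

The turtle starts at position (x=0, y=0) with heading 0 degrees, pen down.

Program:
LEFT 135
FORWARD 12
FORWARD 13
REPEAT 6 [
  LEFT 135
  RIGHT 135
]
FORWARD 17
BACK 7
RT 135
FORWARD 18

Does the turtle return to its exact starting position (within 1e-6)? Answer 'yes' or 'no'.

Answer: no

Derivation:
Executing turtle program step by step:
Start: pos=(0,0), heading=0, pen down
LT 135: heading 0 -> 135
FD 12: (0,0) -> (-8.485,8.485) [heading=135, draw]
FD 13: (-8.485,8.485) -> (-17.678,17.678) [heading=135, draw]
REPEAT 6 [
  -- iteration 1/6 --
  LT 135: heading 135 -> 270
  RT 135: heading 270 -> 135
  -- iteration 2/6 --
  LT 135: heading 135 -> 270
  RT 135: heading 270 -> 135
  -- iteration 3/6 --
  LT 135: heading 135 -> 270
  RT 135: heading 270 -> 135
  -- iteration 4/6 --
  LT 135: heading 135 -> 270
  RT 135: heading 270 -> 135
  -- iteration 5/6 --
  LT 135: heading 135 -> 270
  RT 135: heading 270 -> 135
  -- iteration 6/6 --
  LT 135: heading 135 -> 270
  RT 135: heading 270 -> 135
]
FD 17: (-17.678,17.678) -> (-29.698,29.698) [heading=135, draw]
BK 7: (-29.698,29.698) -> (-24.749,24.749) [heading=135, draw]
RT 135: heading 135 -> 0
FD 18: (-24.749,24.749) -> (-6.749,24.749) [heading=0, draw]
Final: pos=(-6.749,24.749), heading=0, 5 segment(s) drawn

Start position: (0, 0)
Final position: (-6.749, 24.749)
Distance = 25.652; >= 1e-6 -> NOT closed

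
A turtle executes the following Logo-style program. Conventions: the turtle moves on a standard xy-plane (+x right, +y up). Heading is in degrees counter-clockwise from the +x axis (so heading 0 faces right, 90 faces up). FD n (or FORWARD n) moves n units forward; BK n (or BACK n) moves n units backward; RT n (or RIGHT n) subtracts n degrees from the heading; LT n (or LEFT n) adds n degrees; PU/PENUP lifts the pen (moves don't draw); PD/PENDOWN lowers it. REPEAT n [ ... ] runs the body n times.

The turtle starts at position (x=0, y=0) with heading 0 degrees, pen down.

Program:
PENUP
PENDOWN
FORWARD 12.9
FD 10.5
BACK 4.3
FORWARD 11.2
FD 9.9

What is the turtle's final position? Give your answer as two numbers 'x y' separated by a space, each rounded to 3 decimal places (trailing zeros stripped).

Executing turtle program step by step:
Start: pos=(0,0), heading=0, pen down
PU: pen up
PD: pen down
FD 12.9: (0,0) -> (12.9,0) [heading=0, draw]
FD 10.5: (12.9,0) -> (23.4,0) [heading=0, draw]
BK 4.3: (23.4,0) -> (19.1,0) [heading=0, draw]
FD 11.2: (19.1,0) -> (30.3,0) [heading=0, draw]
FD 9.9: (30.3,0) -> (40.2,0) [heading=0, draw]
Final: pos=(40.2,0), heading=0, 5 segment(s) drawn

Answer: 40.2 0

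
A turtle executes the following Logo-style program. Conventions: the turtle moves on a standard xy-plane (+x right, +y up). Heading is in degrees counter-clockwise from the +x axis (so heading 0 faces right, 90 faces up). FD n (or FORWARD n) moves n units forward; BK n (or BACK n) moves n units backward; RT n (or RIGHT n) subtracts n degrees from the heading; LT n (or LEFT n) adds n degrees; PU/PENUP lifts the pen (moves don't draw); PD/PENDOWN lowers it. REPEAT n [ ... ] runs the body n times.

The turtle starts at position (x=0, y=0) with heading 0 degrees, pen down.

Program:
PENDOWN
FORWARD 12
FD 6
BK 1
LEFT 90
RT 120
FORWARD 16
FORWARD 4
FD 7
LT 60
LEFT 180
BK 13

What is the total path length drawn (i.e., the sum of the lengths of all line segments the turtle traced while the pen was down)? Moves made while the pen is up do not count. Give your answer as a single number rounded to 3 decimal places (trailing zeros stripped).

Executing turtle program step by step:
Start: pos=(0,0), heading=0, pen down
PD: pen down
FD 12: (0,0) -> (12,0) [heading=0, draw]
FD 6: (12,0) -> (18,0) [heading=0, draw]
BK 1: (18,0) -> (17,0) [heading=0, draw]
LT 90: heading 0 -> 90
RT 120: heading 90 -> 330
FD 16: (17,0) -> (30.856,-8) [heading=330, draw]
FD 4: (30.856,-8) -> (34.321,-10) [heading=330, draw]
FD 7: (34.321,-10) -> (40.383,-13.5) [heading=330, draw]
LT 60: heading 330 -> 30
LT 180: heading 30 -> 210
BK 13: (40.383,-13.5) -> (51.641,-7) [heading=210, draw]
Final: pos=(51.641,-7), heading=210, 7 segment(s) drawn

Segment lengths:
  seg 1: (0,0) -> (12,0), length = 12
  seg 2: (12,0) -> (18,0), length = 6
  seg 3: (18,0) -> (17,0), length = 1
  seg 4: (17,0) -> (30.856,-8), length = 16
  seg 5: (30.856,-8) -> (34.321,-10), length = 4
  seg 6: (34.321,-10) -> (40.383,-13.5), length = 7
  seg 7: (40.383,-13.5) -> (51.641,-7), length = 13
Total = 59

Answer: 59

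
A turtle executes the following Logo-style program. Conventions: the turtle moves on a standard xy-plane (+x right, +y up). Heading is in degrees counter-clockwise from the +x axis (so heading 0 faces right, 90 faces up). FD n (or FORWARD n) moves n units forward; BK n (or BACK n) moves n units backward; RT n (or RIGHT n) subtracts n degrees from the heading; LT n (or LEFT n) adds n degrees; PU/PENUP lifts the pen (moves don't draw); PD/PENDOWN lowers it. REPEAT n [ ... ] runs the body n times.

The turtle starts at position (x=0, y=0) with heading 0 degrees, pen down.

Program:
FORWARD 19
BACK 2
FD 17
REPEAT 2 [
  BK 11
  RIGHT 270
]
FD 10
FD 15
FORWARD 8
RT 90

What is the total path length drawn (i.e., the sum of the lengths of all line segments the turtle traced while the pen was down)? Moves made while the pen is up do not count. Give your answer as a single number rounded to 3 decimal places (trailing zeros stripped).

Answer: 93

Derivation:
Executing turtle program step by step:
Start: pos=(0,0), heading=0, pen down
FD 19: (0,0) -> (19,0) [heading=0, draw]
BK 2: (19,0) -> (17,0) [heading=0, draw]
FD 17: (17,0) -> (34,0) [heading=0, draw]
REPEAT 2 [
  -- iteration 1/2 --
  BK 11: (34,0) -> (23,0) [heading=0, draw]
  RT 270: heading 0 -> 90
  -- iteration 2/2 --
  BK 11: (23,0) -> (23,-11) [heading=90, draw]
  RT 270: heading 90 -> 180
]
FD 10: (23,-11) -> (13,-11) [heading=180, draw]
FD 15: (13,-11) -> (-2,-11) [heading=180, draw]
FD 8: (-2,-11) -> (-10,-11) [heading=180, draw]
RT 90: heading 180 -> 90
Final: pos=(-10,-11), heading=90, 8 segment(s) drawn

Segment lengths:
  seg 1: (0,0) -> (19,0), length = 19
  seg 2: (19,0) -> (17,0), length = 2
  seg 3: (17,0) -> (34,0), length = 17
  seg 4: (34,0) -> (23,0), length = 11
  seg 5: (23,0) -> (23,-11), length = 11
  seg 6: (23,-11) -> (13,-11), length = 10
  seg 7: (13,-11) -> (-2,-11), length = 15
  seg 8: (-2,-11) -> (-10,-11), length = 8
Total = 93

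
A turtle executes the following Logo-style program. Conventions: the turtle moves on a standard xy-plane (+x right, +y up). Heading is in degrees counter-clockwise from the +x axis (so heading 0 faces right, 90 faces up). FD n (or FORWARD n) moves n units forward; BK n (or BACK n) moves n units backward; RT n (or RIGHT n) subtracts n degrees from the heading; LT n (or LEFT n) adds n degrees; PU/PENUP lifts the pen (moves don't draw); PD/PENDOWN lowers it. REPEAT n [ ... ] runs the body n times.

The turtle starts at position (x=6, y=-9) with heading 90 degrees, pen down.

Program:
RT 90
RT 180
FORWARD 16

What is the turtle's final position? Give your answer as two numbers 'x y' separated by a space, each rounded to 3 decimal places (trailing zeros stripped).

Executing turtle program step by step:
Start: pos=(6,-9), heading=90, pen down
RT 90: heading 90 -> 0
RT 180: heading 0 -> 180
FD 16: (6,-9) -> (-10,-9) [heading=180, draw]
Final: pos=(-10,-9), heading=180, 1 segment(s) drawn

Answer: -10 -9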